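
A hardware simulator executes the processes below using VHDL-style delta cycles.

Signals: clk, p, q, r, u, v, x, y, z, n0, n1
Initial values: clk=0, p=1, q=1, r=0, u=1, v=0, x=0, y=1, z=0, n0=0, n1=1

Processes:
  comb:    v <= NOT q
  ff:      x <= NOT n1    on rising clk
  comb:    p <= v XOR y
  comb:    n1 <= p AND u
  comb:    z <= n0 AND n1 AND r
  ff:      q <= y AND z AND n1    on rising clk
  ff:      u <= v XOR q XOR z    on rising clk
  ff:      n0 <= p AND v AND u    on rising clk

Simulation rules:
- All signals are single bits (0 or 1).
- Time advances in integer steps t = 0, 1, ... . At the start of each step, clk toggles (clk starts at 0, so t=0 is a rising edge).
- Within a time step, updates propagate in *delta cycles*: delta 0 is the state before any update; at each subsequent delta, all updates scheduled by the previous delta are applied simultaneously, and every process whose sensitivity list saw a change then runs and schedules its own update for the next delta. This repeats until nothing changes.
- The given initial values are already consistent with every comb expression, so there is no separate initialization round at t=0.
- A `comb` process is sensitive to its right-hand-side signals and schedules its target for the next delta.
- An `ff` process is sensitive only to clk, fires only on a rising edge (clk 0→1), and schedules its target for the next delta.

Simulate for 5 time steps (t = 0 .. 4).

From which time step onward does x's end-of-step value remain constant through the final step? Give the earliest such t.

2

t0.Δ0 n0=0 p=1 r=0 z=0 x=0 u=1 v=0 n1=1 q=1 clk=0 y=1
t0.Δ1 n0=0 p=1 r=0 z=0 x=0 u=1 v=0 n1=1 q=1 clk=1 y=1
t0.Δ2 n0=0 p=1 r=0 z=0 x=0 u=1 v=0 n1=1 q=0 clk=1 y=1
t0.Δ3 n0=0 p=1 r=0 z=0 x=0 u=1 v=1 n1=1 q=0 clk=1 y=1
t0.Δ4 n0=0 p=0 r=0 z=0 x=0 u=1 v=1 n1=1 q=0 clk=1 y=1
t0.Δ5 n0=0 p=0 r=0 z=0 x=0 u=1 v=1 n1=0 q=0 clk=1 y=1
t1.Δ0 n0=0 p=0 r=0 z=0 x=0 u=1 v=1 n1=0 q=0 clk=1 y=1
t1.Δ1 n0=0 p=0 r=0 z=0 x=0 u=1 v=1 n1=0 q=0 clk=0 y=1
t2.Δ0 n0=0 p=0 r=0 z=0 x=0 u=1 v=1 n1=0 q=0 clk=0 y=1
t2.Δ1 n0=0 p=0 r=0 z=0 x=0 u=1 v=1 n1=0 q=0 clk=1 y=1
t2.Δ2 n0=0 p=0 r=0 z=0 x=1 u=1 v=1 n1=0 q=0 clk=1 y=1
t3.Δ0 n0=0 p=0 r=0 z=0 x=1 u=1 v=1 n1=0 q=0 clk=1 y=1
t3.Δ1 n0=0 p=0 r=0 z=0 x=1 u=1 v=1 n1=0 q=0 clk=0 y=1
t4.Δ0 n0=0 p=0 r=0 z=0 x=1 u=1 v=1 n1=0 q=0 clk=0 y=1
t4.Δ1 n0=0 p=0 r=0 z=0 x=1 u=1 v=1 n1=0 q=0 clk=1 y=1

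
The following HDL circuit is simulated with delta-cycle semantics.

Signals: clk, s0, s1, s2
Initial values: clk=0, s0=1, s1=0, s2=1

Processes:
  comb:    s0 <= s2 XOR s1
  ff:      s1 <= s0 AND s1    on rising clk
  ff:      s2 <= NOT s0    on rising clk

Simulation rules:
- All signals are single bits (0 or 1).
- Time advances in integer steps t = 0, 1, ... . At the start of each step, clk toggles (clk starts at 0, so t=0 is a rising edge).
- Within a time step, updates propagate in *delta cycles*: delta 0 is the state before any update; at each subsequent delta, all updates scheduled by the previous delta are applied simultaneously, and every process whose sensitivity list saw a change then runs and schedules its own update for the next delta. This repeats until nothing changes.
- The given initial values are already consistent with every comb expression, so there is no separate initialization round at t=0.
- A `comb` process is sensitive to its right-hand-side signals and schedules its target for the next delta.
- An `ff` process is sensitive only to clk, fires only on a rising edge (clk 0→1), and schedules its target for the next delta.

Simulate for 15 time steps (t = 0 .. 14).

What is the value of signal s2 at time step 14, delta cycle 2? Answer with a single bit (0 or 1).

1

t=0 Δ0: s1=0 s2=1 s0=1 clk=0
  Δ1: clk:0→1
  Δ2: s2:1→0
  Δ3: s0:1→0
  (3Δ to stable)
t=1 Δ0: s1=0 s2=0 s0=0 clk=1
  Δ1: clk:1→0
  (1Δ to stable)
t=2 Δ0: s1=0 s2=0 s0=0 clk=0
  Δ1: clk:0→1
  Δ2: s2:0→1
  Δ3: s0:0→1
  (3Δ to stable)
t=3 Δ0: s1=0 s2=1 s0=1 clk=1
  Δ1: clk:1→0
  (1Δ to stable)
t=4 Δ0: s1=0 s2=1 s0=1 clk=0
  Δ1: clk:0→1
  Δ2: s2:1→0
  Δ3: s0:1→0
  (3Δ to stable)
t=5 Δ0: s1=0 s2=0 s0=0 clk=1
  Δ1: clk:1→0
  (1Δ to stable)
t=6 Δ0: s1=0 s2=0 s0=0 clk=0
  Δ1: clk:0→1
  Δ2: s2:0→1
  Δ3: s0:0→1
  (3Δ to stable)
t=7 Δ0: s1=0 s2=1 s0=1 clk=1
  Δ1: clk:1→0
  (1Δ to stable)
t=8 Δ0: s1=0 s2=1 s0=1 clk=0
  Δ1: clk:0→1
  Δ2: s2:1→0
  Δ3: s0:1→0
  (3Δ to stable)
t=9 Δ0: s1=0 s2=0 s0=0 clk=1
  Δ1: clk:1→0
  (1Δ to stable)
t=10 Δ0: s1=0 s2=0 s0=0 clk=0
  Δ1: clk:0→1
  Δ2: s2:0→1
  Δ3: s0:0→1
  (3Δ to stable)
t=11 Δ0: s1=0 s2=1 s0=1 clk=1
  Δ1: clk:1→0
  (1Δ to stable)
t=12 Δ0: s1=0 s2=1 s0=1 clk=0
  Δ1: clk:0→1
  Δ2: s2:1→0
  Δ3: s0:1→0
  (3Δ to stable)
t=13 Δ0: s1=0 s2=0 s0=0 clk=1
  Δ1: clk:1→0
  (1Δ to stable)
t=14 Δ0: s1=0 s2=0 s0=0 clk=0
  Δ1: clk:0→1
  Δ2: s2:0→1
  Δ3: s0:0→1
  (3Δ to stable)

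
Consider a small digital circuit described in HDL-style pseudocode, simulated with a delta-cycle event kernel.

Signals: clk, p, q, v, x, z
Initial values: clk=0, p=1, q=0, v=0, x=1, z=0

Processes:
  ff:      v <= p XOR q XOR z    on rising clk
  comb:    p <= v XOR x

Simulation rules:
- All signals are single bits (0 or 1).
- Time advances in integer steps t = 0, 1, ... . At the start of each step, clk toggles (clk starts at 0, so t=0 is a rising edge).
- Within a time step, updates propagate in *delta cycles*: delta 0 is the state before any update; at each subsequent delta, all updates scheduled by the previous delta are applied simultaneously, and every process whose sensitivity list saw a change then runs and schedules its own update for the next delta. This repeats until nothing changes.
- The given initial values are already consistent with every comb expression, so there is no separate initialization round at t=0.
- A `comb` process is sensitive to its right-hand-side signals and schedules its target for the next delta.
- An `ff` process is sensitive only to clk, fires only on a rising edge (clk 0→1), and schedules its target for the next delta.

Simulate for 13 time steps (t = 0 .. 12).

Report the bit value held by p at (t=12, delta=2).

t=0 Δ0: clk=0 p=1 q=0 x=1 v=0 z=0
  Δ1: clk:0→1
  Δ2: v:0→1
  Δ3: p:1→0
  (3Δ to stable)
t=1 Δ0: clk=1 p=0 q=0 x=1 v=1 z=0
  Δ1: clk:1→0
  (1Δ to stable)
t=2 Δ0: clk=0 p=0 q=0 x=1 v=1 z=0
  Δ1: clk:0→1
  Δ2: v:1→0
  Δ3: p:0→1
  (3Δ to stable)
t=3 Δ0: clk=1 p=1 q=0 x=1 v=0 z=0
  Δ1: clk:1→0
  (1Δ to stable)
t=4 Δ0: clk=0 p=1 q=0 x=1 v=0 z=0
  Δ1: clk:0→1
  Δ2: v:0→1
  Δ3: p:1→0
  (3Δ to stable)
t=5 Δ0: clk=1 p=0 q=0 x=1 v=1 z=0
  Δ1: clk:1→0
  (1Δ to stable)
t=6 Δ0: clk=0 p=0 q=0 x=1 v=1 z=0
  Δ1: clk:0→1
  Δ2: v:1→0
  Δ3: p:0→1
  (3Δ to stable)
t=7 Δ0: clk=1 p=1 q=0 x=1 v=0 z=0
  Δ1: clk:1→0
  (1Δ to stable)
t=8 Δ0: clk=0 p=1 q=0 x=1 v=0 z=0
  Δ1: clk:0→1
  Δ2: v:0→1
  Δ3: p:1→0
  (3Δ to stable)
t=9 Δ0: clk=1 p=0 q=0 x=1 v=1 z=0
  Δ1: clk:1→0
  (1Δ to stable)
t=10 Δ0: clk=0 p=0 q=0 x=1 v=1 z=0
  Δ1: clk:0→1
  Δ2: v:1→0
  Δ3: p:0→1
  (3Δ to stable)
t=11 Δ0: clk=1 p=1 q=0 x=1 v=0 z=0
  Δ1: clk:1→0
  (1Δ to stable)
t=12 Δ0: clk=0 p=1 q=0 x=1 v=0 z=0
  Δ1: clk:0→1
  Δ2: v:0→1
  Δ3: p:1→0
  (3Δ to stable)

1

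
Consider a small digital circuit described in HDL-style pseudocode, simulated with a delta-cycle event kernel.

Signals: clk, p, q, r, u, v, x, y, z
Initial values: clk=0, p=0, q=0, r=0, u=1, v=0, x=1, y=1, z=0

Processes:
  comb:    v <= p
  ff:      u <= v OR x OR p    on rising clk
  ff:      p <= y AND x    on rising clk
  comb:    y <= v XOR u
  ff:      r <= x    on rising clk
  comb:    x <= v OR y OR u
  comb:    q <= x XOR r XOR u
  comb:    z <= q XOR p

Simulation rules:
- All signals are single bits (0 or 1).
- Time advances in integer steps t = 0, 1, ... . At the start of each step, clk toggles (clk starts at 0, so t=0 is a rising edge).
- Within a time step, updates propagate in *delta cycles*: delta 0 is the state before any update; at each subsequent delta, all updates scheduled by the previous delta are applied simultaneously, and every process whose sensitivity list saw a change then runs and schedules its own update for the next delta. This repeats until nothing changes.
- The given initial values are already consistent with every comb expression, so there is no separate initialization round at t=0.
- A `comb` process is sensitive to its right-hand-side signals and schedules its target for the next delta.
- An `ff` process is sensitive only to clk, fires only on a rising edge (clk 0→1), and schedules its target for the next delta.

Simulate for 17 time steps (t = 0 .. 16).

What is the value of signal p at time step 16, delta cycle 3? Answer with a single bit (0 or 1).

1

t0.Δ0 p=0 clk=0 r=0 v=0 u=1 x=1 q=0 y=1 z=0
t0.Δ1 p=0 clk=1 r=0 v=0 u=1 x=1 q=0 y=1 z=0
t0.Δ2 p=1 clk=1 r=1 v=0 u=1 x=1 q=0 y=1 z=0
t0.Δ3 p=1 clk=1 r=1 v=1 u=1 x=1 q=1 y=1 z=1
t0.Δ4 p=1 clk=1 r=1 v=1 u=1 x=1 q=1 y=0 z=0
t1.Δ0 p=1 clk=1 r=1 v=1 u=1 x=1 q=1 y=0 z=0
t1.Δ1 p=1 clk=0 r=1 v=1 u=1 x=1 q=1 y=0 z=0
t2.Δ0 p=1 clk=0 r=1 v=1 u=1 x=1 q=1 y=0 z=0
t2.Δ1 p=1 clk=1 r=1 v=1 u=1 x=1 q=1 y=0 z=0
t2.Δ2 p=0 clk=1 r=1 v=1 u=1 x=1 q=1 y=0 z=0
t2.Δ3 p=0 clk=1 r=1 v=0 u=1 x=1 q=1 y=0 z=1
t2.Δ4 p=0 clk=1 r=1 v=0 u=1 x=1 q=1 y=1 z=1
t3.Δ0 p=0 clk=1 r=1 v=0 u=1 x=1 q=1 y=1 z=1
t3.Δ1 p=0 clk=0 r=1 v=0 u=1 x=1 q=1 y=1 z=1
t4.Δ0 p=0 clk=0 r=1 v=0 u=1 x=1 q=1 y=1 z=1
t4.Δ1 p=0 clk=1 r=1 v=0 u=1 x=1 q=1 y=1 z=1
t4.Δ2 p=1 clk=1 r=1 v=0 u=1 x=1 q=1 y=1 z=1
t4.Δ3 p=1 clk=1 r=1 v=1 u=1 x=1 q=1 y=1 z=0
t4.Δ4 p=1 clk=1 r=1 v=1 u=1 x=1 q=1 y=0 z=0
t5.Δ0 p=1 clk=1 r=1 v=1 u=1 x=1 q=1 y=0 z=0
t5.Δ1 p=1 clk=0 r=1 v=1 u=1 x=1 q=1 y=0 z=0
t6.Δ0 p=1 clk=0 r=1 v=1 u=1 x=1 q=1 y=0 z=0
t6.Δ1 p=1 clk=1 r=1 v=1 u=1 x=1 q=1 y=0 z=0
t6.Δ2 p=0 clk=1 r=1 v=1 u=1 x=1 q=1 y=0 z=0
t6.Δ3 p=0 clk=1 r=1 v=0 u=1 x=1 q=1 y=0 z=1
t6.Δ4 p=0 clk=1 r=1 v=0 u=1 x=1 q=1 y=1 z=1
t7.Δ0 p=0 clk=1 r=1 v=0 u=1 x=1 q=1 y=1 z=1
t7.Δ1 p=0 clk=0 r=1 v=0 u=1 x=1 q=1 y=1 z=1
t8.Δ0 p=0 clk=0 r=1 v=0 u=1 x=1 q=1 y=1 z=1
t8.Δ1 p=0 clk=1 r=1 v=0 u=1 x=1 q=1 y=1 z=1
t8.Δ2 p=1 clk=1 r=1 v=0 u=1 x=1 q=1 y=1 z=1
t8.Δ3 p=1 clk=1 r=1 v=1 u=1 x=1 q=1 y=1 z=0
t8.Δ4 p=1 clk=1 r=1 v=1 u=1 x=1 q=1 y=0 z=0
t9.Δ0 p=1 clk=1 r=1 v=1 u=1 x=1 q=1 y=0 z=0
t9.Δ1 p=1 clk=0 r=1 v=1 u=1 x=1 q=1 y=0 z=0
t10.Δ0 p=1 clk=0 r=1 v=1 u=1 x=1 q=1 y=0 z=0
t10.Δ1 p=1 clk=1 r=1 v=1 u=1 x=1 q=1 y=0 z=0
t10.Δ2 p=0 clk=1 r=1 v=1 u=1 x=1 q=1 y=0 z=0
t10.Δ3 p=0 clk=1 r=1 v=0 u=1 x=1 q=1 y=0 z=1
t10.Δ4 p=0 clk=1 r=1 v=0 u=1 x=1 q=1 y=1 z=1
t11.Δ0 p=0 clk=1 r=1 v=0 u=1 x=1 q=1 y=1 z=1
t11.Δ1 p=0 clk=0 r=1 v=0 u=1 x=1 q=1 y=1 z=1
t12.Δ0 p=0 clk=0 r=1 v=0 u=1 x=1 q=1 y=1 z=1
t12.Δ1 p=0 clk=1 r=1 v=0 u=1 x=1 q=1 y=1 z=1
t12.Δ2 p=1 clk=1 r=1 v=0 u=1 x=1 q=1 y=1 z=1
t12.Δ3 p=1 clk=1 r=1 v=1 u=1 x=1 q=1 y=1 z=0
t12.Δ4 p=1 clk=1 r=1 v=1 u=1 x=1 q=1 y=0 z=0
t13.Δ0 p=1 clk=1 r=1 v=1 u=1 x=1 q=1 y=0 z=0
t13.Δ1 p=1 clk=0 r=1 v=1 u=1 x=1 q=1 y=0 z=0
t14.Δ0 p=1 clk=0 r=1 v=1 u=1 x=1 q=1 y=0 z=0
t14.Δ1 p=1 clk=1 r=1 v=1 u=1 x=1 q=1 y=0 z=0
t14.Δ2 p=0 clk=1 r=1 v=1 u=1 x=1 q=1 y=0 z=0
t14.Δ3 p=0 clk=1 r=1 v=0 u=1 x=1 q=1 y=0 z=1
t14.Δ4 p=0 clk=1 r=1 v=0 u=1 x=1 q=1 y=1 z=1
t15.Δ0 p=0 clk=1 r=1 v=0 u=1 x=1 q=1 y=1 z=1
t15.Δ1 p=0 clk=0 r=1 v=0 u=1 x=1 q=1 y=1 z=1
t16.Δ0 p=0 clk=0 r=1 v=0 u=1 x=1 q=1 y=1 z=1
t16.Δ1 p=0 clk=1 r=1 v=0 u=1 x=1 q=1 y=1 z=1
t16.Δ2 p=1 clk=1 r=1 v=0 u=1 x=1 q=1 y=1 z=1
t16.Δ3 p=1 clk=1 r=1 v=1 u=1 x=1 q=1 y=1 z=0
t16.Δ4 p=1 clk=1 r=1 v=1 u=1 x=1 q=1 y=0 z=0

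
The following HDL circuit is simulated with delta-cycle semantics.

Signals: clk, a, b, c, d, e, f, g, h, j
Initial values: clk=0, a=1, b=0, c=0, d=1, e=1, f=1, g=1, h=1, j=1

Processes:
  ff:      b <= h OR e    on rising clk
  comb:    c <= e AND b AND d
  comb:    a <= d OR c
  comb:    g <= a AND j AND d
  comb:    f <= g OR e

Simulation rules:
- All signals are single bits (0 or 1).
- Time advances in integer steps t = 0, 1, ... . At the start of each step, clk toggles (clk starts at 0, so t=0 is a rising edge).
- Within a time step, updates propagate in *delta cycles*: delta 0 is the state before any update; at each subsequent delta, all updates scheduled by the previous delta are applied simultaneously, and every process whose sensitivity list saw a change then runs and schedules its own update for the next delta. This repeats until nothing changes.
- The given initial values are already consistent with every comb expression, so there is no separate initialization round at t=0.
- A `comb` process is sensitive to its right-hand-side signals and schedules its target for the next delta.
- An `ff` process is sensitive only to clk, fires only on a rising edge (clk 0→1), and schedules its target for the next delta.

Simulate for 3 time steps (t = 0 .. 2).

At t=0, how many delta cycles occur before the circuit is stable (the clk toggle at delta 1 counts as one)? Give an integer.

3

t=0 Δ0: c=0 d=1 e=1 b=0 h=1 f=1 clk=0 a=1 g=1 j=1
  Δ1: clk:0→1
  Δ2: b:0→1
  Δ3: c:0→1
  (3Δ to stable)
t=1 Δ0: c=1 d=1 e=1 b=1 h=1 f=1 clk=1 a=1 g=1 j=1
  Δ1: clk:1→0
  (1Δ to stable)
t=2 Δ0: c=1 d=1 e=1 b=1 h=1 f=1 clk=0 a=1 g=1 j=1
  Δ1: clk:0→1
  (1Δ to stable)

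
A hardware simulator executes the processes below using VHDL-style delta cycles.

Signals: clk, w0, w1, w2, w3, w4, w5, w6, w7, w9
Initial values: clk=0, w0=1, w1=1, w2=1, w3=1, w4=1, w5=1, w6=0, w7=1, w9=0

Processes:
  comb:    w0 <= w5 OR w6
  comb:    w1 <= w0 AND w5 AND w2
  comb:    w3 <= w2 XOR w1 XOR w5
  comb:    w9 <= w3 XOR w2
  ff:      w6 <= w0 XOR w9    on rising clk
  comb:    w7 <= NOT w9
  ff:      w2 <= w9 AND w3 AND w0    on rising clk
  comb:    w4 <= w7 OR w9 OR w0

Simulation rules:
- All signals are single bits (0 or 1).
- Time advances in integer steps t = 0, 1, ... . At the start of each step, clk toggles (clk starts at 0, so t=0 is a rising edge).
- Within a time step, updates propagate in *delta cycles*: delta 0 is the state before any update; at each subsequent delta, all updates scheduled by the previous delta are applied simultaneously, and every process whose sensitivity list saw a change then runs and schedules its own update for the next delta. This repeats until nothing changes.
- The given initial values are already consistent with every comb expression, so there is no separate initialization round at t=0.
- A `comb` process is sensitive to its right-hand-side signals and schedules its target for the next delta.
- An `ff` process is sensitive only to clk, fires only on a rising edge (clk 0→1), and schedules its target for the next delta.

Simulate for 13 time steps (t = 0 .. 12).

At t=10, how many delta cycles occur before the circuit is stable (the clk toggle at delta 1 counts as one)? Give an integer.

6

t0.Δ0 clk=0 w5=1 w9=0 w3=1 w2=1 w4=1 w1=1 w7=1 w6=0 w0=1
t0.Δ1 clk=1 w5=1 w9=0 w3=1 w2=1 w4=1 w1=1 w7=1 w6=0 w0=1
t0.Δ2 clk=1 w5=1 w9=0 w3=1 w2=0 w4=1 w1=1 w7=1 w6=1 w0=1
t0.Δ3 clk=1 w5=1 w9=1 w3=0 w2=0 w4=1 w1=0 w7=1 w6=1 w0=1
t0.Δ4 clk=1 w5=1 w9=0 w3=1 w2=0 w4=1 w1=0 w7=0 w6=1 w0=1
t0.Δ5 clk=1 w5=1 w9=1 w3=1 w2=0 w4=1 w1=0 w7=1 w6=1 w0=1
t0.Δ6 clk=1 w5=1 w9=1 w3=1 w2=0 w4=1 w1=0 w7=0 w6=1 w0=1
t1.Δ0 clk=1 w5=1 w9=1 w3=1 w2=0 w4=1 w1=0 w7=0 w6=1 w0=1
t1.Δ1 clk=0 w5=1 w9=1 w3=1 w2=0 w4=1 w1=0 w7=0 w6=1 w0=1
t2.Δ0 clk=0 w5=1 w9=1 w3=1 w2=0 w4=1 w1=0 w7=0 w6=1 w0=1
t2.Δ1 clk=1 w5=1 w9=1 w3=1 w2=0 w4=1 w1=0 w7=0 w6=1 w0=1
t2.Δ2 clk=1 w5=1 w9=1 w3=1 w2=1 w4=1 w1=0 w7=0 w6=0 w0=1
t2.Δ3 clk=1 w5=1 w9=0 w3=0 w2=1 w4=1 w1=1 w7=0 w6=0 w0=1
t2.Δ4 clk=1 w5=1 w9=1 w3=1 w2=1 w4=1 w1=1 w7=1 w6=0 w0=1
t2.Δ5 clk=1 w5=1 w9=0 w3=1 w2=1 w4=1 w1=1 w7=0 w6=0 w0=1
t2.Δ6 clk=1 w5=1 w9=0 w3=1 w2=1 w4=1 w1=1 w7=1 w6=0 w0=1
t3.Δ0 clk=1 w5=1 w9=0 w3=1 w2=1 w4=1 w1=1 w7=1 w6=0 w0=1
t3.Δ1 clk=0 w5=1 w9=0 w3=1 w2=1 w4=1 w1=1 w7=1 w6=0 w0=1
t4.Δ0 clk=0 w5=1 w9=0 w3=1 w2=1 w4=1 w1=1 w7=1 w6=0 w0=1
t4.Δ1 clk=1 w5=1 w9=0 w3=1 w2=1 w4=1 w1=1 w7=1 w6=0 w0=1
t4.Δ2 clk=1 w5=1 w9=0 w3=1 w2=0 w4=1 w1=1 w7=1 w6=1 w0=1
t4.Δ3 clk=1 w5=1 w9=1 w3=0 w2=0 w4=1 w1=0 w7=1 w6=1 w0=1
t4.Δ4 clk=1 w5=1 w9=0 w3=1 w2=0 w4=1 w1=0 w7=0 w6=1 w0=1
t4.Δ5 clk=1 w5=1 w9=1 w3=1 w2=0 w4=1 w1=0 w7=1 w6=1 w0=1
t4.Δ6 clk=1 w5=1 w9=1 w3=1 w2=0 w4=1 w1=0 w7=0 w6=1 w0=1
t5.Δ0 clk=1 w5=1 w9=1 w3=1 w2=0 w4=1 w1=0 w7=0 w6=1 w0=1
t5.Δ1 clk=0 w5=1 w9=1 w3=1 w2=0 w4=1 w1=0 w7=0 w6=1 w0=1
t6.Δ0 clk=0 w5=1 w9=1 w3=1 w2=0 w4=1 w1=0 w7=0 w6=1 w0=1
t6.Δ1 clk=1 w5=1 w9=1 w3=1 w2=0 w4=1 w1=0 w7=0 w6=1 w0=1
t6.Δ2 clk=1 w5=1 w9=1 w3=1 w2=1 w4=1 w1=0 w7=0 w6=0 w0=1
t6.Δ3 clk=1 w5=1 w9=0 w3=0 w2=1 w4=1 w1=1 w7=0 w6=0 w0=1
t6.Δ4 clk=1 w5=1 w9=1 w3=1 w2=1 w4=1 w1=1 w7=1 w6=0 w0=1
t6.Δ5 clk=1 w5=1 w9=0 w3=1 w2=1 w4=1 w1=1 w7=0 w6=0 w0=1
t6.Δ6 clk=1 w5=1 w9=0 w3=1 w2=1 w4=1 w1=1 w7=1 w6=0 w0=1
t7.Δ0 clk=1 w5=1 w9=0 w3=1 w2=1 w4=1 w1=1 w7=1 w6=0 w0=1
t7.Δ1 clk=0 w5=1 w9=0 w3=1 w2=1 w4=1 w1=1 w7=1 w6=0 w0=1
t8.Δ0 clk=0 w5=1 w9=0 w3=1 w2=1 w4=1 w1=1 w7=1 w6=0 w0=1
t8.Δ1 clk=1 w5=1 w9=0 w3=1 w2=1 w4=1 w1=1 w7=1 w6=0 w0=1
t8.Δ2 clk=1 w5=1 w9=0 w3=1 w2=0 w4=1 w1=1 w7=1 w6=1 w0=1
t8.Δ3 clk=1 w5=1 w9=1 w3=0 w2=0 w4=1 w1=0 w7=1 w6=1 w0=1
t8.Δ4 clk=1 w5=1 w9=0 w3=1 w2=0 w4=1 w1=0 w7=0 w6=1 w0=1
t8.Δ5 clk=1 w5=1 w9=1 w3=1 w2=0 w4=1 w1=0 w7=1 w6=1 w0=1
t8.Δ6 clk=1 w5=1 w9=1 w3=1 w2=0 w4=1 w1=0 w7=0 w6=1 w0=1
t9.Δ0 clk=1 w5=1 w9=1 w3=1 w2=0 w4=1 w1=0 w7=0 w6=1 w0=1
t9.Δ1 clk=0 w5=1 w9=1 w3=1 w2=0 w4=1 w1=0 w7=0 w6=1 w0=1
t10.Δ0 clk=0 w5=1 w9=1 w3=1 w2=0 w4=1 w1=0 w7=0 w6=1 w0=1
t10.Δ1 clk=1 w5=1 w9=1 w3=1 w2=0 w4=1 w1=0 w7=0 w6=1 w0=1
t10.Δ2 clk=1 w5=1 w9=1 w3=1 w2=1 w4=1 w1=0 w7=0 w6=0 w0=1
t10.Δ3 clk=1 w5=1 w9=0 w3=0 w2=1 w4=1 w1=1 w7=0 w6=0 w0=1
t10.Δ4 clk=1 w5=1 w9=1 w3=1 w2=1 w4=1 w1=1 w7=1 w6=0 w0=1
t10.Δ5 clk=1 w5=1 w9=0 w3=1 w2=1 w4=1 w1=1 w7=0 w6=0 w0=1
t10.Δ6 clk=1 w5=1 w9=0 w3=1 w2=1 w4=1 w1=1 w7=1 w6=0 w0=1
t11.Δ0 clk=1 w5=1 w9=0 w3=1 w2=1 w4=1 w1=1 w7=1 w6=0 w0=1
t11.Δ1 clk=0 w5=1 w9=0 w3=1 w2=1 w4=1 w1=1 w7=1 w6=0 w0=1
t12.Δ0 clk=0 w5=1 w9=0 w3=1 w2=1 w4=1 w1=1 w7=1 w6=0 w0=1
t12.Δ1 clk=1 w5=1 w9=0 w3=1 w2=1 w4=1 w1=1 w7=1 w6=0 w0=1
t12.Δ2 clk=1 w5=1 w9=0 w3=1 w2=0 w4=1 w1=1 w7=1 w6=1 w0=1
t12.Δ3 clk=1 w5=1 w9=1 w3=0 w2=0 w4=1 w1=0 w7=1 w6=1 w0=1
t12.Δ4 clk=1 w5=1 w9=0 w3=1 w2=0 w4=1 w1=0 w7=0 w6=1 w0=1
t12.Δ5 clk=1 w5=1 w9=1 w3=1 w2=0 w4=1 w1=0 w7=1 w6=1 w0=1
t12.Δ6 clk=1 w5=1 w9=1 w3=1 w2=0 w4=1 w1=0 w7=0 w6=1 w0=1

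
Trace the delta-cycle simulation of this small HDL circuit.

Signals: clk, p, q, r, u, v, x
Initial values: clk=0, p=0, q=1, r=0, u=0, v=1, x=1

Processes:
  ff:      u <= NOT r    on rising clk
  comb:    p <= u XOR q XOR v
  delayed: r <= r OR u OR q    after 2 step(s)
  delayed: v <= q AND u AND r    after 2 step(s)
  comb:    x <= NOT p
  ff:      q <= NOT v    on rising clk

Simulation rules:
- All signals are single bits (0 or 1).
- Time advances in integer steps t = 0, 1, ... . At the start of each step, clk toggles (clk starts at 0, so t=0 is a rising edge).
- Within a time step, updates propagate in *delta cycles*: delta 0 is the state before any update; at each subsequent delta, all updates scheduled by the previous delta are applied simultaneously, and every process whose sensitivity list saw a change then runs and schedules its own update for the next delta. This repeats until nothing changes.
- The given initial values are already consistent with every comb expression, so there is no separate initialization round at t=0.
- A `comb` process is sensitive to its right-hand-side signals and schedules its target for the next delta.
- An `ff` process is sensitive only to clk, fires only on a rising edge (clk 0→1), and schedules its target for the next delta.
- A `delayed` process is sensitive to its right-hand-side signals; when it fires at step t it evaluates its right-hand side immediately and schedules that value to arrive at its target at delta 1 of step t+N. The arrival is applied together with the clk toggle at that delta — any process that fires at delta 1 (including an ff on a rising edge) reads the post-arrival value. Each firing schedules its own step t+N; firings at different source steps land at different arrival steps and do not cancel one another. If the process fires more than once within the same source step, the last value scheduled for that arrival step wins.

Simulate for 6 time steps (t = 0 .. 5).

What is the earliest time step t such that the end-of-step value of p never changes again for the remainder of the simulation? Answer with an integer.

t0.Δ0 p=0 clk=0 q=1 r=0 v=1 u=0 x=1
t0.Δ1 p=0 clk=1 q=1 r=0 v=1 u=0 x=1
t0.Δ2 p=0 clk=1 q=0 r=0 v=1 u=1 x=1
t1.Δ0 p=0 clk=1 q=0 r=0 v=1 u=1 x=1
t1.Δ1 p=0 clk=0 q=0 r=0 v=1 u=1 x=1
t2.Δ0 p=0 clk=0 q=0 r=0 v=1 u=1 x=1
t2.Δ1 p=0 clk=1 q=0 r=1 v=0 u=1 x=1
t2.Δ2 p=1 clk=1 q=1 r=1 v=0 u=0 x=1
t2.Δ3 p=1 clk=1 q=1 r=1 v=0 u=0 x=0
t3.Δ0 p=1 clk=1 q=1 r=1 v=0 u=0 x=0
t3.Δ1 p=1 clk=0 q=1 r=1 v=0 u=0 x=0
t4.Δ0 p=1 clk=0 q=1 r=1 v=0 u=0 x=0
t4.Δ1 p=1 clk=1 q=1 r=1 v=0 u=0 x=0
t5.Δ0 p=1 clk=1 q=1 r=1 v=0 u=0 x=0
t5.Δ1 p=1 clk=0 q=1 r=1 v=0 u=0 x=0

2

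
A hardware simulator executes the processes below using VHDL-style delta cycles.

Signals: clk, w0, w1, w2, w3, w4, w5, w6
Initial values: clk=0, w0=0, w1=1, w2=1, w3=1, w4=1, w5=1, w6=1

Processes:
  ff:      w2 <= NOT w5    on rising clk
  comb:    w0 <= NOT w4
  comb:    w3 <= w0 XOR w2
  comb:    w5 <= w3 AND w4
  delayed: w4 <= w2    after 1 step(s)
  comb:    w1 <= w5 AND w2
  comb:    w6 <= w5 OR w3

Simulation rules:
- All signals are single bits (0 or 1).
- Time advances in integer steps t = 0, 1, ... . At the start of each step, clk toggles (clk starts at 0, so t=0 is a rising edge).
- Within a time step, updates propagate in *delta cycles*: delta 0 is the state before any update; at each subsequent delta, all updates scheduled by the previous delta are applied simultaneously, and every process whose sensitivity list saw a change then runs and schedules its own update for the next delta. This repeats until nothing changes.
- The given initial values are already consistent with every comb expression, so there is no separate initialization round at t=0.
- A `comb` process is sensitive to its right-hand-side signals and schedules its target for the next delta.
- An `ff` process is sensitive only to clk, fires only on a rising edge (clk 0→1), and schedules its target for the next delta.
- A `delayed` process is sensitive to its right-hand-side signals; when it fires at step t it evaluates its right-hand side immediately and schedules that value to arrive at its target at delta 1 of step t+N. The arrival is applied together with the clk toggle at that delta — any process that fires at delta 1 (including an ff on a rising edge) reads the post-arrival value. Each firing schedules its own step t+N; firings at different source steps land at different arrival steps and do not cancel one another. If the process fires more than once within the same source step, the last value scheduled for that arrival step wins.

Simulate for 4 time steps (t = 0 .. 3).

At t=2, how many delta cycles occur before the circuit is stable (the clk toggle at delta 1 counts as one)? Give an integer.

4

t=0 Δ0: clk=0 w3=1 w4=1 w2=1 w6=1 w5=1 w0=0 w1=1
  Δ1: clk:0→1
  Δ2: w2:1→0
  Δ3: w3:1→0, w1:1→0
  Δ4: w5:1→0
  Δ5: w6:1→0
  (5Δ to stable)
t=1 Δ0: clk=1 w3=0 w4=1 w2=0 w6=0 w5=0 w0=0 w1=0
  Δ1: clk:1→0, w4:1→0
  Δ2: w0:0→1
  Δ3: w3:0→1
  Δ4: w6:0→1
  (4Δ to stable)
t=2 Δ0: clk=0 w3=1 w4=0 w2=0 w6=1 w5=0 w0=1 w1=0
  Δ1: clk:0→1
  Δ2: w2:0→1
  Δ3: w3:1→0
  Δ4: w6:1→0
  (4Δ to stable)
t=3 Δ0: clk=1 w3=0 w4=0 w2=1 w6=0 w5=0 w0=1 w1=0
  Δ1: clk:1→0, w4:0→1
  Δ2: w0:1→0
  Δ3: w3:0→1
  Δ4: w6:0→1, w5:0→1
  Δ5: w1:0→1
  (5Δ to stable)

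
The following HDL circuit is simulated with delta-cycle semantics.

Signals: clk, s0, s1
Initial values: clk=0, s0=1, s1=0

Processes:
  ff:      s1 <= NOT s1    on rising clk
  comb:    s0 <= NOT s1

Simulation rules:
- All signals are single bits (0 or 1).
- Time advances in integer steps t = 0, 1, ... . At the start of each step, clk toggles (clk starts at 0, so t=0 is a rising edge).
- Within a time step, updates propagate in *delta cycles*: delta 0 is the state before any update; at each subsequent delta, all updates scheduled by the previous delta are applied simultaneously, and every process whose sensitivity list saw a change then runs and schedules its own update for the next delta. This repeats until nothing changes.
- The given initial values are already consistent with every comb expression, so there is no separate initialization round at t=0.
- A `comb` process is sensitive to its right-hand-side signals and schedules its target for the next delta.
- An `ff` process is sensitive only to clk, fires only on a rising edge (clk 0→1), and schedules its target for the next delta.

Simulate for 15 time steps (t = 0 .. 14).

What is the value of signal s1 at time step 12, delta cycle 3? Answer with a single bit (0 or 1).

t0.Δ0 s1=0 s0=1 clk=0
t0.Δ1 s1=0 s0=1 clk=1
t0.Δ2 s1=1 s0=1 clk=1
t0.Δ3 s1=1 s0=0 clk=1
t1.Δ0 s1=1 s0=0 clk=1
t1.Δ1 s1=1 s0=0 clk=0
t2.Δ0 s1=1 s0=0 clk=0
t2.Δ1 s1=1 s0=0 clk=1
t2.Δ2 s1=0 s0=0 clk=1
t2.Δ3 s1=0 s0=1 clk=1
t3.Δ0 s1=0 s0=1 clk=1
t3.Δ1 s1=0 s0=1 clk=0
t4.Δ0 s1=0 s0=1 clk=0
t4.Δ1 s1=0 s0=1 clk=1
t4.Δ2 s1=1 s0=1 clk=1
t4.Δ3 s1=1 s0=0 clk=1
t5.Δ0 s1=1 s0=0 clk=1
t5.Δ1 s1=1 s0=0 clk=0
t6.Δ0 s1=1 s0=0 clk=0
t6.Δ1 s1=1 s0=0 clk=1
t6.Δ2 s1=0 s0=0 clk=1
t6.Δ3 s1=0 s0=1 clk=1
t7.Δ0 s1=0 s0=1 clk=1
t7.Δ1 s1=0 s0=1 clk=0
t8.Δ0 s1=0 s0=1 clk=0
t8.Δ1 s1=0 s0=1 clk=1
t8.Δ2 s1=1 s0=1 clk=1
t8.Δ3 s1=1 s0=0 clk=1
t9.Δ0 s1=1 s0=0 clk=1
t9.Δ1 s1=1 s0=0 clk=0
t10.Δ0 s1=1 s0=0 clk=0
t10.Δ1 s1=1 s0=0 clk=1
t10.Δ2 s1=0 s0=0 clk=1
t10.Δ3 s1=0 s0=1 clk=1
t11.Δ0 s1=0 s0=1 clk=1
t11.Δ1 s1=0 s0=1 clk=0
t12.Δ0 s1=0 s0=1 clk=0
t12.Δ1 s1=0 s0=1 clk=1
t12.Δ2 s1=1 s0=1 clk=1
t12.Δ3 s1=1 s0=0 clk=1
t13.Δ0 s1=1 s0=0 clk=1
t13.Δ1 s1=1 s0=0 clk=0
t14.Δ0 s1=1 s0=0 clk=0
t14.Δ1 s1=1 s0=0 clk=1
t14.Δ2 s1=0 s0=0 clk=1
t14.Δ3 s1=0 s0=1 clk=1

1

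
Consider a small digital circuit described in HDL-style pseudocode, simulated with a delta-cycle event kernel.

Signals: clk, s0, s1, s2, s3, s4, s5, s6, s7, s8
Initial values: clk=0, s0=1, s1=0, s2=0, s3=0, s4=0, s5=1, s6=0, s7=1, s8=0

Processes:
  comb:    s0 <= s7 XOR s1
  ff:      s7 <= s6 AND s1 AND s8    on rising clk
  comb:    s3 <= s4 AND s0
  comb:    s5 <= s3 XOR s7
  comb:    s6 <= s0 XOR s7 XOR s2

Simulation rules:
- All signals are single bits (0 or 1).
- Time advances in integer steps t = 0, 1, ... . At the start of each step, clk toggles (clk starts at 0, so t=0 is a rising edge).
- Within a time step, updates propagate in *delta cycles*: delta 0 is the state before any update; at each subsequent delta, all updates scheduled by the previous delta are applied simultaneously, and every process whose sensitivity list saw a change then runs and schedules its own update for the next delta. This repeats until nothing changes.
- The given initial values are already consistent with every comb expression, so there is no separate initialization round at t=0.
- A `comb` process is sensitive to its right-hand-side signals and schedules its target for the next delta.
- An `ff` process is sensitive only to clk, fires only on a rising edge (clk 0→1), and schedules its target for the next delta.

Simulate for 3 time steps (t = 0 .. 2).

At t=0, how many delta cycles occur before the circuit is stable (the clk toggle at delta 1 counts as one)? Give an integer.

t=0 Δ0: s3=0 s1=0 s6=0 clk=0 s5=1 s8=0 s2=0 s4=0 s0=1 s7=1
  Δ1: clk:0→1
  Δ2: s7:1→0
  Δ3: s6:0→1, s5:1→0, s0:1→0
  Δ4: s6:1→0
  (4Δ to stable)
t=1 Δ0: s3=0 s1=0 s6=0 clk=1 s5=0 s8=0 s2=0 s4=0 s0=0 s7=0
  Δ1: clk:1→0
  (1Δ to stable)
t=2 Δ0: s3=0 s1=0 s6=0 clk=0 s5=0 s8=0 s2=0 s4=0 s0=0 s7=0
  Δ1: clk:0→1
  (1Δ to stable)

4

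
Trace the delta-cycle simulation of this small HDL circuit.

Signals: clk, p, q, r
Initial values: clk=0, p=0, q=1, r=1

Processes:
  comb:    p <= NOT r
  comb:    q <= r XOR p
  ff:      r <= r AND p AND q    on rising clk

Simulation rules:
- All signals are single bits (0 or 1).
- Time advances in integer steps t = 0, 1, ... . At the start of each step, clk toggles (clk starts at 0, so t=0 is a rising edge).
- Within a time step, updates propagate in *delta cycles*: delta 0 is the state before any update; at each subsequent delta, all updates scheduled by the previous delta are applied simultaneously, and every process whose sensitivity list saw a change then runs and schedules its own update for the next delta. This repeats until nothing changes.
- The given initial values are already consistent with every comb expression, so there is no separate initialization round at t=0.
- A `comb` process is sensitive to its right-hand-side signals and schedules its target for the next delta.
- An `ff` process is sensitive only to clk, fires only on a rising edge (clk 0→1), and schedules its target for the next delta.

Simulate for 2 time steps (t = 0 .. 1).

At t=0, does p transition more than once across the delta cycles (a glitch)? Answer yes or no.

[bits: q,p,r,clk]
t=0: Δ0=1010 Δ1=1011 Δ2=1001 Δ3=0101 Δ4=1101 | 4Δ
t=1: Δ0=1101 Δ1=1100 | 1Δ

no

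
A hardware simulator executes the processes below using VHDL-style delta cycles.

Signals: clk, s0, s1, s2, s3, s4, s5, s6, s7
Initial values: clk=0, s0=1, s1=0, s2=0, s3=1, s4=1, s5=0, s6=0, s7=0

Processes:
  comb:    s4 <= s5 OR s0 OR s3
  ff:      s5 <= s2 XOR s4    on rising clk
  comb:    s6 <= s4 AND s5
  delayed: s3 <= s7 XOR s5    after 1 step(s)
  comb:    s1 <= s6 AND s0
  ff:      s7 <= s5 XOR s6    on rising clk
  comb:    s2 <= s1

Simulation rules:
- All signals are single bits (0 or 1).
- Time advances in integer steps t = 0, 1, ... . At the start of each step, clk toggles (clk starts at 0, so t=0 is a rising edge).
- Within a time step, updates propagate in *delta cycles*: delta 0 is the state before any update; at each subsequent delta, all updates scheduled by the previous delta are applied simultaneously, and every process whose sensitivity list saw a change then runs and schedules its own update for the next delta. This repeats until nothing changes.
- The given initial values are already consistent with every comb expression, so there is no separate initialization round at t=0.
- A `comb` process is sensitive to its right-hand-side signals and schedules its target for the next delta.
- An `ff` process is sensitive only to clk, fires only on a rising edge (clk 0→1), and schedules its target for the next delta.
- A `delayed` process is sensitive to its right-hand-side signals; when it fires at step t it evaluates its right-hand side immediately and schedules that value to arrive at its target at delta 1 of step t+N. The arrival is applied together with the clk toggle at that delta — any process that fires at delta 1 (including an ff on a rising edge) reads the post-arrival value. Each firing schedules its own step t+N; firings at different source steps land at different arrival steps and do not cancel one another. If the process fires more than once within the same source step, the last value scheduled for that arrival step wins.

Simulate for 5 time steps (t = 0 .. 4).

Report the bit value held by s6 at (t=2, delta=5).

0

t0.Δ0 s3=1 s1=0 s7=0 clk=0 s6=0 s5=0 s2=0 s4=1 s0=1
t0.Δ1 s3=1 s1=0 s7=0 clk=1 s6=0 s5=0 s2=0 s4=1 s0=1
t0.Δ2 s3=1 s1=0 s7=0 clk=1 s6=0 s5=1 s2=0 s4=1 s0=1
t0.Δ3 s3=1 s1=0 s7=0 clk=1 s6=1 s5=1 s2=0 s4=1 s0=1
t0.Δ4 s3=1 s1=1 s7=0 clk=1 s6=1 s5=1 s2=0 s4=1 s0=1
t0.Δ5 s3=1 s1=1 s7=0 clk=1 s6=1 s5=1 s2=1 s4=1 s0=1
t1.Δ0 s3=1 s1=1 s7=0 clk=1 s6=1 s5=1 s2=1 s4=1 s0=1
t1.Δ1 s3=1 s1=1 s7=0 clk=0 s6=1 s5=1 s2=1 s4=1 s0=1
t2.Δ0 s3=1 s1=1 s7=0 clk=0 s6=1 s5=1 s2=1 s4=1 s0=1
t2.Δ1 s3=1 s1=1 s7=0 clk=1 s6=1 s5=1 s2=1 s4=1 s0=1
t2.Δ2 s3=1 s1=1 s7=0 clk=1 s6=1 s5=0 s2=1 s4=1 s0=1
t2.Δ3 s3=1 s1=1 s7=0 clk=1 s6=0 s5=0 s2=1 s4=1 s0=1
t2.Δ4 s3=1 s1=0 s7=0 clk=1 s6=0 s5=0 s2=1 s4=1 s0=1
t2.Δ5 s3=1 s1=0 s7=0 clk=1 s6=0 s5=0 s2=0 s4=1 s0=1
t3.Δ0 s3=1 s1=0 s7=0 clk=1 s6=0 s5=0 s2=0 s4=1 s0=1
t3.Δ1 s3=0 s1=0 s7=0 clk=0 s6=0 s5=0 s2=0 s4=1 s0=1
t4.Δ0 s3=0 s1=0 s7=0 clk=0 s6=0 s5=0 s2=0 s4=1 s0=1
t4.Δ1 s3=0 s1=0 s7=0 clk=1 s6=0 s5=0 s2=0 s4=1 s0=1
t4.Δ2 s3=0 s1=0 s7=0 clk=1 s6=0 s5=1 s2=0 s4=1 s0=1
t4.Δ3 s3=0 s1=0 s7=0 clk=1 s6=1 s5=1 s2=0 s4=1 s0=1
t4.Δ4 s3=0 s1=1 s7=0 clk=1 s6=1 s5=1 s2=0 s4=1 s0=1
t4.Δ5 s3=0 s1=1 s7=0 clk=1 s6=1 s5=1 s2=1 s4=1 s0=1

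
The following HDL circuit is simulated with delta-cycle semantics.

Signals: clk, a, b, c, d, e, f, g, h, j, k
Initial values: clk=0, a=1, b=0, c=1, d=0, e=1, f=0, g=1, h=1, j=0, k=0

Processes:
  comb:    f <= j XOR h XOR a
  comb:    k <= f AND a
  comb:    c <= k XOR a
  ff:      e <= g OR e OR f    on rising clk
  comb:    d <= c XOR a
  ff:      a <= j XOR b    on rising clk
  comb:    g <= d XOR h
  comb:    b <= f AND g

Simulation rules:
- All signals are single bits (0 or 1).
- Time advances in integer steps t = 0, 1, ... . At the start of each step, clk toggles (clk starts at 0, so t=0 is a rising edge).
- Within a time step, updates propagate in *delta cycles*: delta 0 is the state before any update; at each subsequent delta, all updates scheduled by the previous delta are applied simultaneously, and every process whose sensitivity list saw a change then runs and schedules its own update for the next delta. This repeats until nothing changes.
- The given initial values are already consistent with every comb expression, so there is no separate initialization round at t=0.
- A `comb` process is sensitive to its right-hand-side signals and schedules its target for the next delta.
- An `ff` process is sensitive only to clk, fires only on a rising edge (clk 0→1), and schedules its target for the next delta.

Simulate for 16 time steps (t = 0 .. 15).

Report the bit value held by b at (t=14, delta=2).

[bits: a,d,c,f,e,clk,g,b,k,h,j]
t=0: Δ0=10101010010 Δ1=10101110010 Δ2=00101110010 Δ3=01011110010 Δ4=00011101010 Δ5=00011110010 Δ6=00011111010 | 6Δ
t=1: Δ0=00011111010 Δ1=00011011010 | 1Δ
t=2: Δ0=00011011010 Δ1=00011111010 Δ2=10011111010 Δ3=11101111110 Δ4=10001100010 Δ5=11101110010 Δ6=10101100010 Δ7=10101110010 | 7Δ
t=3: Δ0=10101110010 Δ1=10101010010 | 1Δ
t=4: Δ0=10101010010 Δ1=10101110010 Δ2=00101110010 Δ3=01011110010 Δ4=00011101010 Δ5=00011110010 Δ6=00011111010 | 6Δ
t=5: Δ0=00011111010 Δ1=00011011010 | 1Δ
t=6: Δ0=00011011010 Δ1=00011111010 Δ2=10011111010 Δ3=11101111110 Δ4=10001100010 Δ5=11101110010 Δ6=10101100010 Δ7=10101110010 | 7Δ
t=7: Δ0=10101110010 Δ1=10101010010 | 1Δ
t=8: Δ0=10101010010 Δ1=10101110010 Δ2=00101110010 Δ3=01011110010 Δ4=00011101010 Δ5=00011110010 Δ6=00011111010 | 6Δ
t=9: Δ0=00011111010 Δ1=00011011010 | 1Δ
t=10: Δ0=00011011010 Δ1=00011111010 Δ2=10011111010 Δ3=11101111110 Δ4=10001100010 Δ5=11101110010 Δ6=10101100010 Δ7=10101110010 | 7Δ
t=11: Δ0=10101110010 Δ1=10101010010 | 1Δ
t=12: Δ0=10101010010 Δ1=10101110010 Δ2=00101110010 Δ3=01011110010 Δ4=00011101010 Δ5=00011110010 Δ6=00011111010 | 6Δ
t=13: Δ0=00011111010 Δ1=00011011010 | 1Δ
t=14: Δ0=00011011010 Δ1=00011111010 Δ2=10011111010 Δ3=11101111110 Δ4=10001100010 Δ5=11101110010 Δ6=10101100010 Δ7=10101110010 | 7Δ
t=15: Δ0=10101110010 Δ1=10101010010 | 1Δ

1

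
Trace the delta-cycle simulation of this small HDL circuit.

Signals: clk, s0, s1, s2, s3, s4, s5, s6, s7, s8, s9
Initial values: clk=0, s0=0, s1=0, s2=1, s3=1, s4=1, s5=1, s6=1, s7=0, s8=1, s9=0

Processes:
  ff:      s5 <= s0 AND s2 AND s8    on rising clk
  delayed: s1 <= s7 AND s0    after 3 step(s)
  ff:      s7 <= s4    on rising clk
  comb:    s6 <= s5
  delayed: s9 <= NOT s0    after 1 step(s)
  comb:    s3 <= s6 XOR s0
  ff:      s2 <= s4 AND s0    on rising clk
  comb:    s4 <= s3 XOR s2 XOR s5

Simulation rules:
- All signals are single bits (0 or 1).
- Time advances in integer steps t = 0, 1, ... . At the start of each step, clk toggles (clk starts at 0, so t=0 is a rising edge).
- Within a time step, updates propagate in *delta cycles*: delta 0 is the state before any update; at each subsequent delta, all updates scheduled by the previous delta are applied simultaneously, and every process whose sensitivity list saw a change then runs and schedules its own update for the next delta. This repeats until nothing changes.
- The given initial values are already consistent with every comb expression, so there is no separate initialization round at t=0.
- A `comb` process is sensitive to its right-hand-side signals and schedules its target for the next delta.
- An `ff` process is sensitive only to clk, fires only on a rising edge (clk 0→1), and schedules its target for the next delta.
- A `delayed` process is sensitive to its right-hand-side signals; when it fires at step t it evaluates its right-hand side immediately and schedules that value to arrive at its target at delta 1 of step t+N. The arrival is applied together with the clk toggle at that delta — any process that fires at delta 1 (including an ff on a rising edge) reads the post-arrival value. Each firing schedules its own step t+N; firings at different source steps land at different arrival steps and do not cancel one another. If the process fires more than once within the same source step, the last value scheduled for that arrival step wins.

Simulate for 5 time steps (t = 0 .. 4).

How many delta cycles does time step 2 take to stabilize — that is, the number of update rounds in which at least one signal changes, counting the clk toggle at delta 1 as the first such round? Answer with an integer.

[bits: s3,s8,s5,s0,s2,s1,s6,s9,s4,clk,s7]
t=0: Δ0=11101010100 Δ1=11101010110 Δ2=11000010111 Δ3=11000000111 Δ4=01000000111 Δ5=01000000011 | 5Δ
t=1: Δ0=01000000011 Δ1=01000000001 | 1Δ
t=2: Δ0=01000000001 Δ1=01000000011 Δ2=01000000010 | 2Δ
t=3: Δ0=01000000010 Δ1=01000000000 | 1Δ
t=4: Δ0=01000000000 Δ1=01000000010 | 1Δ

2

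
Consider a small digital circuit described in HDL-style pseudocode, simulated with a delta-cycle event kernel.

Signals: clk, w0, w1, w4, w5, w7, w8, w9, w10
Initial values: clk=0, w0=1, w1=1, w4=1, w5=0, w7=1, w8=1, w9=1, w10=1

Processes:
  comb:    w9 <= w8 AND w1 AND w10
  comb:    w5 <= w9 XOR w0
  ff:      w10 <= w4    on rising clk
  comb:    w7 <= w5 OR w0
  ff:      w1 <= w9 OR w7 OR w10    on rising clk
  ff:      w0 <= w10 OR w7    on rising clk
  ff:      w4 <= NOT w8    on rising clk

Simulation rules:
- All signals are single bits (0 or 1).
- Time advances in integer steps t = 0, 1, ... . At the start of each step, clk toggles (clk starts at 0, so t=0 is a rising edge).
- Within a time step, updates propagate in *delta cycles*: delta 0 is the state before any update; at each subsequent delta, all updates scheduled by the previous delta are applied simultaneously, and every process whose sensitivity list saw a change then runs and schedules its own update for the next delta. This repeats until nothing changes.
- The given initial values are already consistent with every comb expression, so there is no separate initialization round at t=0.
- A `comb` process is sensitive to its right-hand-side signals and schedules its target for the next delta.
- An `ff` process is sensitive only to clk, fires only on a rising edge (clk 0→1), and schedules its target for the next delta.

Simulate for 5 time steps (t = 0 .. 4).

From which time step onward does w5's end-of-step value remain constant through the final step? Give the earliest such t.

t0.Δ0 w8=1 w5=0 w4=1 w7=1 w10=1 clk=0 w0=1 w9=1 w1=1
t0.Δ1 w8=1 w5=0 w4=1 w7=1 w10=1 clk=1 w0=1 w9=1 w1=1
t0.Δ2 w8=1 w5=0 w4=0 w7=1 w10=1 clk=1 w0=1 w9=1 w1=1
t1.Δ0 w8=1 w5=0 w4=0 w7=1 w10=1 clk=1 w0=1 w9=1 w1=1
t1.Δ1 w8=1 w5=0 w4=0 w7=1 w10=1 clk=0 w0=1 w9=1 w1=1
t2.Δ0 w8=1 w5=0 w4=0 w7=1 w10=1 clk=0 w0=1 w9=1 w1=1
t2.Δ1 w8=1 w5=0 w4=0 w7=1 w10=1 clk=1 w0=1 w9=1 w1=1
t2.Δ2 w8=1 w5=0 w4=0 w7=1 w10=0 clk=1 w0=1 w9=1 w1=1
t2.Δ3 w8=1 w5=0 w4=0 w7=1 w10=0 clk=1 w0=1 w9=0 w1=1
t2.Δ4 w8=1 w5=1 w4=0 w7=1 w10=0 clk=1 w0=1 w9=0 w1=1
t3.Δ0 w8=1 w5=1 w4=0 w7=1 w10=0 clk=1 w0=1 w9=0 w1=1
t3.Δ1 w8=1 w5=1 w4=0 w7=1 w10=0 clk=0 w0=1 w9=0 w1=1
t4.Δ0 w8=1 w5=1 w4=0 w7=1 w10=0 clk=0 w0=1 w9=0 w1=1
t4.Δ1 w8=1 w5=1 w4=0 w7=1 w10=0 clk=1 w0=1 w9=0 w1=1

2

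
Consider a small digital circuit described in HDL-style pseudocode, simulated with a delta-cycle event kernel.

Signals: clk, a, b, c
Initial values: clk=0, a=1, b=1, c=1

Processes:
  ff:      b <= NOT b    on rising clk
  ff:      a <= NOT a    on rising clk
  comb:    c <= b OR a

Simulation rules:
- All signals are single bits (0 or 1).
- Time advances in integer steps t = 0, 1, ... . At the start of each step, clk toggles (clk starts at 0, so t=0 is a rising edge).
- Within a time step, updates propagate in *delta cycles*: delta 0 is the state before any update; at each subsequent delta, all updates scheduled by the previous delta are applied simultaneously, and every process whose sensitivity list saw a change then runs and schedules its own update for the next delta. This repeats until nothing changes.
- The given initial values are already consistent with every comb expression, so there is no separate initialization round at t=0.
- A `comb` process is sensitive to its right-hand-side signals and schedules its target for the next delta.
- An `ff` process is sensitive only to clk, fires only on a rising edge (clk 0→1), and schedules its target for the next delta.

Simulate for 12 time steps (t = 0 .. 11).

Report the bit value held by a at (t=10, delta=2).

1

t0.Δ0 b=1 a=1 clk=0 c=1
t0.Δ1 b=1 a=1 clk=1 c=1
t0.Δ2 b=0 a=0 clk=1 c=1
t0.Δ3 b=0 a=0 clk=1 c=0
t1.Δ0 b=0 a=0 clk=1 c=0
t1.Δ1 b=0 a=0 clk=0 c=0
t2.Δ0 b=0 a=0 clk=0 c=0
t2.Δ1 b=0 a=0 clk=1 c=0
t2.Δ2 b=1 a=1 clk=1 c=0
t2.Δ3 b=1 a=1 clk=1 c=1
t3.Δ0 b=1 a=1 clk=1 c=1
t3.Δ1 b=1 a=1 clk=0 c=1
t4.Δ0 b=1 a=1 clk=0 c=1
t4.Δ1 b=1 a=1 clk=1 c=1
t4.Δ2 b=0 a=0 clk=1 c=1
t4.Δ3 b=0 a=0 clk=1 c=0
t5.Δ0 b=0 a=0 clk=1 c=0
t5.Δ1 b=0 a=0 clk=0 c=0
t6.Δ0 b=0 a=0 clk=0 c=0
t6.Δ1 b=0 a=0 clk=1 c=0
t6.Δ2 b=1 a=1 clk=1 c=0
t6.Δ3 b=1 a=1 clk=1 c=1
t7.Δ0 b=1 a=1 clk=1 c=1
t7.Δ1 b=1 a=1 clk=0 c=1
t8.Δ0 b=1 a=1 clk=0 c=1
t8.Δ1 b=1 a=1 clk=1 c=1
t8.Δ2 b=0 a=0 clk=1 c=1
t8.Δ3 b=0 a=0 clk=1 c=0
t9.Δ0 b=0 a=0 clk=1 c=0
t9.Δ1 b=0 a=0 clk=0 c=0
t10.Δ0 b=0 a=0 clk=0 c=0
t10.Δ1 b=0 a=0 clk=1 c=0
t10.Δ2 b=1 a=1 clk=1 c=0
t10.Δ3 b=1 a=1 clk=1 c=1
t11.Δ0 b=1 a=1 clk=1 c=1
t11.Δ1 b=1 a=1 clk=0 c=1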